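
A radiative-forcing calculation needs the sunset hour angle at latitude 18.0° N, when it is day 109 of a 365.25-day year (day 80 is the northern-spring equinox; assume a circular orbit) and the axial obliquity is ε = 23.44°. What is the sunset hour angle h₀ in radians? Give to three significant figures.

h₀ = 1.63 rad

Solar longitude: L_s = 360° × (109 − 80)/365.25 = 28.583°.
sin δ = sin 23.44° × sin 28.583° = 0.19032, so δ = +10.971°.
cos h₀ = −tan ϕ · tan δ = −tan(+18.0°) × tan(+10.971°) = -0.0630, so h₀ = 1.6338 rad = 93.61°.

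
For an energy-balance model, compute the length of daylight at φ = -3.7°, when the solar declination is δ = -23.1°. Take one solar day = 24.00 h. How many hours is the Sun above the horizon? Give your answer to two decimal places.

cos H₀ = −tan φ · tan δ = −tan(-3.7°) × tan(-23.100°) = -0.0276, so H₀ = 1.5984 rad = 91.58°.
Daylight = 2H₀/(2π) × 24.00 h = (1.5984/π) × 24.00 = 12.21 h.

12.21 h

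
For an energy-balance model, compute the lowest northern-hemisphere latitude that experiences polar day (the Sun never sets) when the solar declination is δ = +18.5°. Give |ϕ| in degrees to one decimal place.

Polar day requires cos h₀ = −tan ϕ tan δ ≤ −1, i.e. tan ϕ tan δ ≥ 1.
The boundary is |tan ϕ| · |tan δ| = 1, so |ϕ| = 90° − |δ| = 90° − 18.5° = 71.5° in the northern hemisphere.

|ϕ| = 71.5°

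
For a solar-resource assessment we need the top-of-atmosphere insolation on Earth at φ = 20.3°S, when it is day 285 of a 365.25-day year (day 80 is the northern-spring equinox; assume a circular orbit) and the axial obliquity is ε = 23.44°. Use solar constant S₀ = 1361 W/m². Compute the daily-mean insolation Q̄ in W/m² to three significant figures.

Solar longitude: λ_s = 360° × (285 − 80)/365.25 = 202.053°.
sin δ = sin 23.44° × sin 202.053° = -0.14936, so δ = -8.590°.
cos H₀ = −tan(-20.3°) tan(-8.590°) = -0.0559, H₀ = 1.6267 rad.
Bracket: H₀ sin φ sin δ + cos φ cos δ sin H₀ = 1.6267×-0.34694×-0.14936 + 0.93789×0.98878×0.99844 = 0.084294 + 0.925920 = 1.010214.
Q̄ = (S₀/π) × [bracket] = (1361/π) × 1.010214 = 437.6 W/m².

Q̄ ≈ 438 W/m²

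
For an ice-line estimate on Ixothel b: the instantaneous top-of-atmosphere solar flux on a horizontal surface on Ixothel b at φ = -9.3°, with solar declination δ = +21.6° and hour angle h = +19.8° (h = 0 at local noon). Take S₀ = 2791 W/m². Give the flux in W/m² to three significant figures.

cos θ_z = sin φ sin δ + cos φ cos δ cos h = -0.059490 + 0.863310 = 0.803820.
Flux = S₀ · cos θ_z = 2791 × 0.803820 = 2243 W/m².

2.24e+03 W/m²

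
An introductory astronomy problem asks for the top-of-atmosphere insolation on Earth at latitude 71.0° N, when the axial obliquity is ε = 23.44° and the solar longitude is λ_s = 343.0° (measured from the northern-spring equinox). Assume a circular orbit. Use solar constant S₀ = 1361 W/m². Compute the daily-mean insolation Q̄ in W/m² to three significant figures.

Solar declination: sin δ = sin ε · sin λ_s = sin 23.44° × sin 343.0° = -0.11630, so δ = -6.679°.
cos H₀ = −tan(+71.0°) tan(-6.679°) = 0.3401, H₀ = 1.2238 rad.
Bracket: H₀ sin φ sin δ + cos φ cos δ sin H₀ = 1.2238×0.94552×-0.11630 + 0.32557×0.99321×0.94040 = -0.134574 + 0.304087 = 0.169513.
Q̄ = (S₀/π) × [bracket] = (1361/π) × 0.169513 = 73.44 W/m².

Q̄ ≈ 73.4 W/m²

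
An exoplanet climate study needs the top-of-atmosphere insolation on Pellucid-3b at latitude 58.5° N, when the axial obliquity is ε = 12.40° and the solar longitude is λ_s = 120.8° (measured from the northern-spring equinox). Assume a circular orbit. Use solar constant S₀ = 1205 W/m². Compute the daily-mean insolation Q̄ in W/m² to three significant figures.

Solar declination: sin δ = sin ε · sin λ_s = sin 12.40° × sin 120.8° = 0.18445, so δ = +10.629°.
cos H₀ = −tan(+58.5°) tan(+10.629°) = -0.3062, H₀ = 1.8820 rad.
Bracket: H₀ sin φ sin δ + cos φ cos δ sin H₀ = 1.8820×0.85264×0.18445 + 0.52250×0.98284×0.95195 = 0.295981 + 0.488859 = 0.784840.
Q̄ = (S₀/π) × [bracket] = (1205/π) × 0.784840 = 301.0 W/m².

Q̄ ≈ 301 W/m²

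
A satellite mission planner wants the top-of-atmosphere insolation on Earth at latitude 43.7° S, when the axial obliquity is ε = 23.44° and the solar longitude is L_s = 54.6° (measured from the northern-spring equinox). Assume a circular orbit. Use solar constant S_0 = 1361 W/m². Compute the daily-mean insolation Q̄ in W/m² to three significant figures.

Q̄ ≈ 160 W/m²

Solar declination: sin δ = sin ε · sin L_s = sin 23.44° × sin 54.6° = 0.32425, so δ = +18.920°.
cos h₀ = −tan(-43.7°) tan(+18.920°) = 0.3276, h₀ = 1.2371 rad.
Bracket: h₀ sin ϕ sin δ + cos ϕ cos δ sin h₀ = 1.2371×-0.69088×0.32425 + 0.72297×0.94597×0.94483 = -0.277132 + 0.646177 = 0.369045.
Q̄ = (S_0/π) × [bracket] = (1361/π) × 0.369045 = 159.9 W/m².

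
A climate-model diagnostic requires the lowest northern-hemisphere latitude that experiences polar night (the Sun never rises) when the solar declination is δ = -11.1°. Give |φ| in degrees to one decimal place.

|φ| = 78.9°

Polar night requires cos H₀ = −tan φ tan δ ≥ 1, i.e. tan φ tan δ ≤ −1.
The boundary is |tan φ| · |tan δ| = 1, so |φ| = 90° − |δ| = 90° − 11.1° = 78.9° in the northern hemisphere.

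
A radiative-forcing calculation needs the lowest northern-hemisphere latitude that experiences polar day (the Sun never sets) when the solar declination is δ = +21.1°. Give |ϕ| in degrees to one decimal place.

|ϕ| = 68.9°

Polar day requires cos h₀ = −tan ϕ tan δ ≤ −1, i.e. tan ϕ tan δ ≥ 1.
The boundary is |tan ϕ| · |tan δ| = 1, so |ϕ| = 90° − |δ| = 90° − 21.1° = 68.9° in the northern hemisphere.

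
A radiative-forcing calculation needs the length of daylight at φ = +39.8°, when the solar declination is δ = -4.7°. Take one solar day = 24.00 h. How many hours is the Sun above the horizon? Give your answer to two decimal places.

cos H₀ = −tan φ · tan δ = −tan(+39.8°) × tan(-4.700°) = 0.0685, so H₀ = 1.5022 rad = 86.07°.
Daylight = 2H₀/(2π) × 24.00 h = (1.5022/π) × 24.00 = 11.48 h.

11.48 h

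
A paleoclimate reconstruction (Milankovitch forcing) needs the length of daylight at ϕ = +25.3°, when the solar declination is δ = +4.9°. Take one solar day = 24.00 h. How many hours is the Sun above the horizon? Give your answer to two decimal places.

12.31 h

cos h₀ = −tan ϕ · tan δ = −tan(+25.3°) × tan(+4.900°) = -0.0405, so h₀ = 1.6113 rad = 92.32°.
Daylight = 2h₀/(2π) × 24.00 h = (1.6113/π) × 24.00 = 12.31 h.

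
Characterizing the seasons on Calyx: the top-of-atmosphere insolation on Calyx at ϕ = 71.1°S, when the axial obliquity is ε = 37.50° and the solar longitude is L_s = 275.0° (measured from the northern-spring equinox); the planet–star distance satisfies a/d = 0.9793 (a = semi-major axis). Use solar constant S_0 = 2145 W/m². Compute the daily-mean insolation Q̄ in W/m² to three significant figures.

Solar declination: sin δ = sin ε · sin L_s = sin 37.50° × sin 275.0° = -0.60644, so δ = -37.333°.
cos h₀ = −tan(-71.1°) tan(-37.333°) = -2.2277 ≤ −1 ⇒ polar day, h₀ = π.
Bracket: h₀ sin ϕ sin δ + cos ϕ cos δ sin h₀ = 3.1416×-0.94609×-0.60644 + 0.32392×0.79513×0.00000 = 1.802483 + 0.000000 = 1.802483.
Inverse-square distance factor (a/d)² = 0.9793² = 0.959028.
Q̄ = (S_0/π) × 0.959028 × [bracket] = (2145/π) × 0.959028 × 1.802483 = 1180 W/m².

Q̄ ≈ 1.18e+03 W/m²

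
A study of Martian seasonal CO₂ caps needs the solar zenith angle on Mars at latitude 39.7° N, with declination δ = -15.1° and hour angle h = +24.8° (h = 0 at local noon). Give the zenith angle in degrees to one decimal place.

cos θ_z = sin φ sin δ + cos φ cos δ cos h = -0.166402 + 0.674328 = 0.507926.
θ_z = arccos(0.507926) = 59.5°.

θ_z = 59.5°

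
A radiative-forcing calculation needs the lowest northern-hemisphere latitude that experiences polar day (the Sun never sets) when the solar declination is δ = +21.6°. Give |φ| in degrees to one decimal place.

Polar day requires cos H₀ = −tan φ tan δ ≤ −1, i.e. tan φ tan δ ≥ 1.
The boundary is |tan φ| · |tan δ| = 1, so |φ| = 90° − |δ| = 90° − 21.6° = 68.4° in the northern hemisphere.

|φ| = 68.4°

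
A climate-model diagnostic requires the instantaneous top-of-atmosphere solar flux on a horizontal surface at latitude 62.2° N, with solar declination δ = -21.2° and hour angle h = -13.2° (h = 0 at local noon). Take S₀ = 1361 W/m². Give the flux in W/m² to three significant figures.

141 W/m²

cos θ_z = sin φ sin δ + cos φ cos δ cos h = -0.319886 + 0.423335 = 0.103449.
Flux = S₀ · cos θ_z = 1361 × 0.103449 = 140.8 W/m².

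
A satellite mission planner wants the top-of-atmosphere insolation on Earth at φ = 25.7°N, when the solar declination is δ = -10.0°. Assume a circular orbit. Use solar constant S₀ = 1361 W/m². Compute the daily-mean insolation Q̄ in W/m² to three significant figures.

Q̄ ≈ 335 W/m²

cos H₀ = −tan(+25.7°) tan(-10.000°) = 0.0849, H₀ = 1.4858 rad.
Bracket: H₀ sin φ sin δ + cos φ cos δ sin H₀ = 1.4858×0.43366×-0.17365 + 0.90108×0.98481×0.99639 = -0.111888 + 0.884189 = 0.772301.
Q̄ = (S₀/π) × [bracket] = (1361/π) × 0.772301 = 334.6 W/m².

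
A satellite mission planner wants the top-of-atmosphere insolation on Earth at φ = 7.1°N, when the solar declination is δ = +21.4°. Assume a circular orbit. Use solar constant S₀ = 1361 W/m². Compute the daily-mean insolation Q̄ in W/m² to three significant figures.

Q̄ ≈ 431 W/m²

cos H₀ = −tan(+7.1°) tan(+21.400°) = -0.0488, H₀ = 1.6196 rad.
Bracket: H₀ sin φ sin δ + cos φ cos δ sin H₀ = 1.6196×0.12360×0.36488 + 0.99233×0.93106×0.99881 = 0.073043 + 0.922819 = 0.995862.
Q̄ = (S₀/π) × [bracket] = (1361/π) × 0.995862 = 431.4 W/m².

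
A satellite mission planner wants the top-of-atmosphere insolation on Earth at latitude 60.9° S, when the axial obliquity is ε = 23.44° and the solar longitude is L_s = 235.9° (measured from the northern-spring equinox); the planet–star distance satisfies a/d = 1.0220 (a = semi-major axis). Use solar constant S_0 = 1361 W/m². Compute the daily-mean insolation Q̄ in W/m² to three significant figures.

Q̄ ≈ 455 W/m²

Solar declination: sin δ = sin ε · sin L_s = sin 23.44° × sin 235.9° = -0.32939, so δ = -19.232°.
cos h₀ = −tan(-60.9°) tan(-19.232°) = -0.6268, h₀ = 2.2482 rad.
Bracket: h₀ sin ϕ sin δ + cos ϕ cos δ sin h₀ = 2.2482×-0.87377×-0.32939 + 0.48634×0.94419×0.77920 = 0.647057 + 0.357807 = 1.004864.
Inverse-square distance factor (a/d)² = 1.0220² = 1.044484.
Q̄ = (S_0/π) × 1.044484 × [bracket] = (1361/π) × 1.044484 × 1.004864 = 454.7 W/m².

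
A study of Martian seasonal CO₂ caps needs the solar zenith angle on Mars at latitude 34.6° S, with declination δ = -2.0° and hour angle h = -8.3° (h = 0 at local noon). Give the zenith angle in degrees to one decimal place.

cos θ_z = sin ϕ sin δ + cos ϕ cos δ cos h = 0.019817 + 0.814018 = 0.833835.
θ_z = arccos(0.833835) = 33.5°.

θ_z = 33.5°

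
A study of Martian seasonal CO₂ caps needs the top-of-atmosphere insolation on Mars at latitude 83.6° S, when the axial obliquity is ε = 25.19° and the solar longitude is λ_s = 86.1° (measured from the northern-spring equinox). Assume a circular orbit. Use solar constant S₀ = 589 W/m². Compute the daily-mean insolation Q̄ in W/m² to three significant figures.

Q̄ ≈ 0.00 W/m²

Solar declination: sin δ = sin ε · sin λ_s = sin 25.19° × sin 86.1° = 0.42464, so δ = +25.128°.
cos H₀ = −tan(-83.6°) tan(+25.128°) = 4.1814 ≥ 1 ⇒ polar night, H₀ = 0 and Q̄ = 0.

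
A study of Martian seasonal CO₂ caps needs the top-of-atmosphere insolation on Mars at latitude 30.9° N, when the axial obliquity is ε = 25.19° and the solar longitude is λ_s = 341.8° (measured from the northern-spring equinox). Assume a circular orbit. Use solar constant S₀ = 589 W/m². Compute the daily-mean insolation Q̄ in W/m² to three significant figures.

Q̄ ≈ 140 W/m²

Solar declination: sin δ = sin ε · sin λ_s = sin 25.19° × sin 341.8° = -0.13294, so δ = -7.639°.
cos H₀ = −tan(+30.9°) tan(-7.639°) = 0.0803, H₀ = 1.4904 rad.
Bracket: H₀ sin φ sin δ + cos φ cos δ sin H₀ = 1.4904×0.51354×-0.13294 + 0.85806×0.99112×0.99677 = -0.101750 + 0.847694 = 0.745944.
Q̄ = (S₀/π) × [bracket] = (589/π) × 0.745944 = 139.9 W/m².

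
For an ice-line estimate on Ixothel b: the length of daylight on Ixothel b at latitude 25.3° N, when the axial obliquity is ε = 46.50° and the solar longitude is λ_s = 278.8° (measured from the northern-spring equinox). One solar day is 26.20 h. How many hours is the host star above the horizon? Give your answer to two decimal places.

Solar declination: sin δ = sin ε · sin λ_s = sin 46.50° × sin 278.8° = -0.71684, so δ = -45.794°.
cos H₀ = −tan φ · tan δ = −tan(+25.3°) × tan(-45.794°) = 0.4860, so H₀ = 1.0633 rad = 60.92°.
Daylight = 2H₀/(2π) × 26.20 h = (1.0633/π) × 26.20 = 8.87 h.

8.87 h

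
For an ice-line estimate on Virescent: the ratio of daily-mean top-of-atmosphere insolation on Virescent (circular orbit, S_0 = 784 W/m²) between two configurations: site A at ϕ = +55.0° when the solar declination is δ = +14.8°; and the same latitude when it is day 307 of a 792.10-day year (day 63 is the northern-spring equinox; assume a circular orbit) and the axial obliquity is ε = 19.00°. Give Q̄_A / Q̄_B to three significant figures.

— Configuration A (ϕ=+55.0°):
cos h₀ = −tan(+55.0°) tan(+14.800°) = -0.3773, h₀ = 1.9577 rad.
Bracket: h₀ sin ϕ sin δ + cos ϕ cos δ sin h₀ = 1.9577×0.81915×0.25545 + 0.57358×0.96682×0.92608 = 0.409652 + 0.513556 = 0.923208.
Q̄ = (S_0/π) × [bracket] = (784/π) × 0.923208 = 230.39 W/m².
— Configuration B (ϕ=+55.0°):
Solar longitude: L_s = 360° × (307 − 63)/792.10 = 110.895°.
sin δ = sin 19.00° × sin 110.895° = 0.30416, so δ = +17.707°.
cos h₀ = −tan(+55.0°) tan(+17.707°) = -0.4560, h₀ = 2.0443 rad.
Bracket: h₀ sin ϕ sin δ + cos ϕ cos δ sin h₀ = 2.0443×0.81915×0.30416 + 0.57358×0.95262×0.88999 = 0.509343 + 0.486294 = 0.995637.
Q̄ = (S_0/π) × [bracket] = (784/π) × 0.995637 = 248.47 W/m².
Ratio Q̄_A / Q̄_B = 230.39 / 248.47 = 0.9272.

Q̄_A / Q̄_B ≈ 0.927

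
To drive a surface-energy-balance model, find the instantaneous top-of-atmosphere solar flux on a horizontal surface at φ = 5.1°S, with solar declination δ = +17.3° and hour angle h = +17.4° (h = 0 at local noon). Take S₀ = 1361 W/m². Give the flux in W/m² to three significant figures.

1.20e+03 W/m²

cos θ_z = sin φ sin δ + cos φ cos δ cos h = -0.026435 + 0.907464 = 0.881029.
Flux = S₀ · cos θ_z = 1361 × 0.881029 = 1199 W/m².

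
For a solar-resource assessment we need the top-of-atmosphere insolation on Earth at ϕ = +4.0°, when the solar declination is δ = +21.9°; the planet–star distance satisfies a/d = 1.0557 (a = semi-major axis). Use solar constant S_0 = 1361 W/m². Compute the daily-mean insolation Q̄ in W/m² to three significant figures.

Q̄ ≈ 467 W/m²

cos h₀ = −tan(+4.0°) tan(+21.900°) = -0.0281, h₀ = 1.5989 rad.
Bracket: h₀ sin ϕ sin δ + cos ϕ cos δ sin h₀ = 1.5989×0.06976×0.37299 + 0.99756×0.92784×0.99960 = 0.041603 + 0.925206 = 0.966809.
Inverse-square distance factor (a/d)² = 1.0557² = 1.114502.
Q̄ = (S_0/π) × 1.114502 × [bracket] = (1361/π) × 1.114502 × 0.966809 = 466.8 W/m².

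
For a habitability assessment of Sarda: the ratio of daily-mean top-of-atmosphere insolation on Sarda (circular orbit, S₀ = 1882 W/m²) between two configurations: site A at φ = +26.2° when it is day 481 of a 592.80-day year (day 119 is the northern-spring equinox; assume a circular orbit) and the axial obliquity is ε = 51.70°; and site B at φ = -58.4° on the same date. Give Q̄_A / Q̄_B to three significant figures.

Q̄_A / Q̄_B ≈ 0.340

— Configuration A (φ=+26.2°):
Solar longitude: λ_s = 360° × (481 − 119)/592.80 = 219.838°.
sin δ = sin 51.70° × sin 219.838° = -0.50274, so δ = -30.182°.
cos H₀ = −tan(+26.2°) tan(-30.182°) = 0.2862, H₀ = 1.2806 rad.
Bracket: H₀ sin φ sin δ + cos φ cos δ sin H₀ = 1.2806×0.44151×-0.50274 + 0.89726×0.86444×0.95818 = -0.284248 + 0.743191 = 0.458943.
Q̄ = (S₀/π) × [bracket] = (1882/π) × 0.458943 = 274.93 W/m².
— Configuration B (φ=-58.4°):
cos H₀ = −tan(-58.4°) tan(-30.182°) = -0.9454, H₀ = 2.8095 rad.
Bracket: H₀ sin φ sin δ + cos φ cos δ sin H₀ = 2.8095×-0.85173×-0.50274 + 0.52399×0.86444×0.32605 = 1.203024 + 0.147687 = 1.350711.
Q̄ = (S₀/π) × [bracket] = (1882/π) × 1.350711 = 809.16 W/m².
Ratio Q̄_A / Q̄_B = 274.93 / 809.16 = 0.3398.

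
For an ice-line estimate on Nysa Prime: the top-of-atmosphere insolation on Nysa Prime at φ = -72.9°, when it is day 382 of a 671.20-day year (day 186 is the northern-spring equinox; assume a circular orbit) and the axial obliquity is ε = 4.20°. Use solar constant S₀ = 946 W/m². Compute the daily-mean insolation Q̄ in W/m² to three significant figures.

Solar longitude: λ_s = 360° × (382 − 186)/671.20 = 105.125°.
sin δ = sin 4.20° × sin 105.125° = 0.07070, so δ = +4.054°.
cos H₀ = −tan(-72.9°) tan(+4.054°) = 0.2304, H₀ = 1.3383 rad.
Bracket: H₀ sin φ sin δ + cos φ cos δ sin H₀ = 1.3383×-0.95579×0.07070 + 0.29404×0.99750×0.97310 = -0.090435 + 0.285415 = 0.194980.
Q̄ = (S₀/π) × [bracket] = (946/π) × 0.194980 = 58.71 W/m².

Q̄ ≈ 58.7 W/m²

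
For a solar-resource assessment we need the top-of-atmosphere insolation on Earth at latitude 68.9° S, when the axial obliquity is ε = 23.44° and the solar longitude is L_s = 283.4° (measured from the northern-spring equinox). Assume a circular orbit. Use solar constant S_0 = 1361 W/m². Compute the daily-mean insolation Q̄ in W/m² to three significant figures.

Solar declination: sin δ = sin ε · sin L_s = sin 23.44° × sin 283.4° = -0.38696, so δ = -22.765°.
cos h₀ = −tan(-68.9°) tan(-22.765°) = -1.0876 ≤ −1 ⇒ polar day, h₀ = π.
Bracket: h₀ sin ϕ sin δ + cos ϕ cos δ sin h₀ = 3.1416×-0.93295×-0.38696 + 0.36000×0.92210×0.00000 = 1.134163 + 0.000000 = 1.134163.
Q̄ = (S_0/π) × [bracket] = (1361/π) × 1.134163 = 491.3 W/m².

Q̄ ≈ 491 W/m²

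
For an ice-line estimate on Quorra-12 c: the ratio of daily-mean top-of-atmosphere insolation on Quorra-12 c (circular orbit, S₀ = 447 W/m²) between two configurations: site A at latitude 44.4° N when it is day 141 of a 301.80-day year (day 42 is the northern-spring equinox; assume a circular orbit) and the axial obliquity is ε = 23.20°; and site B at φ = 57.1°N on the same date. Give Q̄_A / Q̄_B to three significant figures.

— Configuration A (φ=+44.4°):
Solar longitude: λ_s = 360° × (141 − 42)/301.80 = 118.091°.
sin δ = sin 23.20° × sin 118.091° = 0.34753, so δ = +20.337°.
cos H₀ = −tan(+44.4°) tan(+20.337°) = -0.3630, H₀ = 1.9422 rad.
Bracket: H₀ sin φ sin δ + cos φ cos δ sin H₀ = 1.9422×0.69966×0.34753 + 0.71447×0.93767×0.93181 = 0.472251 + 0.624254 = 1.096505.
Q̄ = (S₀/π) × [bracket] = (447/π) × 1.096505 = 156.02 W/m².
— Configuration B (φ=+57.1°):
cos H₀ = −tan(+57.1°) tan(+20.337°) = -0.5729, H₀ = 2.1809 rad.
Bracket: H₀ sin φ sin δ + cos φ cos δ sin H₀ = 2.1809×0.83962×0.34753 + 0.54317×0.93767×0.81961 = 0.636372 + 0.417439 = 1.053811.
Q̄ = (S₀/π) × [bracket] = (447/π) × 1.053811 = 149.94 W/m².
Ratio Q̄_A / Q̄_B = 156.02 / 149.94 = 1.041.

Q̄_A / Q̄_B ≈ 1.04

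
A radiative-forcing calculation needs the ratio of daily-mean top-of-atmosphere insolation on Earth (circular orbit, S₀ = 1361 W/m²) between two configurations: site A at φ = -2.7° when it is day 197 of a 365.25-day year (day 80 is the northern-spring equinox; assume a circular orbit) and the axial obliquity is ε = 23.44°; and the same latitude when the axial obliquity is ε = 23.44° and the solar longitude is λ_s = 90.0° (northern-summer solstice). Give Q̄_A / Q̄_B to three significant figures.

Q̄_A / Q̄_B ≈ 1.02

— Configuration A (φ=-2.7°):
Solar longitude: λ_s = 360° × (197 − 80)/365.25 = 115.318°.
sin δ = sin 23.44° × sin 115.318° = 0.35958, so δ = +21.074°.
cos H₀ = −tan(-2.7°) tan(+21.074°) = 0.0182, H₀ = 1.5526 rad.
Bracket: H₀ sin φ sin δ + cos φ cos δ sin H₀ = 1.5526×-0.04711×0.35958 + 0.99889×0.93311×0.99983 = -0.026301 + 0.931916 = 0.905615.
Q̄ = (S₀/π) × [bracket] = (1361/π) × 0.905615 = 392.33 W/m².
— Configuration B (φ=-2.7°):
Solar declination: sin δ = sin ε · sin λ_s = sin 23.44° × sin 90.0° = 0.39779, so δ = +23.440°.
cos H₀ = −tan(-2.7°) tan(+23.440°) = 0.0204, H₀ = 1.5503 rad.
Bracket: H₀ sin φ sin δ + cos φ cos δ sin H₀ = 1.5503×-0.04711×0.39779 + 0.99889×0.91748×0.99979 = -0.029052 + 0.916269 = 0.887217.
Q̄ = (S₀/π) × [bracket] = (1361/π) × 0.887217 = 384.36 W/m².
Ratio Q̄_A / Q̄_B = 392.33 / 384.36 = 1.021.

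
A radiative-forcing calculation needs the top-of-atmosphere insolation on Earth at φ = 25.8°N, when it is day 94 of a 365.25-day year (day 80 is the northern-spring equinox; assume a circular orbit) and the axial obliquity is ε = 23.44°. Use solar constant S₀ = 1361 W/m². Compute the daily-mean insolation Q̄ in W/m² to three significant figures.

Q̄ ≈ 417 W/m²

Solar longitude: λ_s = 360° × (94 − 80)/365.25 = 13.799°.
sin δ = sin 23.44° × sin 13.799° = 0.09488, so δ = +5.444°.
cos H₀ = −tan(+25.8°) tan(+5.444°) = -0.0461, H₀ = 1.6169 rad.
Bracket: H₀ sin φ sin δ + cos φ cos δ sin H₀ = 1.6169×0.43523×0.09488 + 0.90032×0.99549×0.99894 = 0.066769 + 0.895310 = 0.962079.
Q̄ = (S₀/π) × [bracket] = (1361/π) × 0.962079 = 416.8 W/m².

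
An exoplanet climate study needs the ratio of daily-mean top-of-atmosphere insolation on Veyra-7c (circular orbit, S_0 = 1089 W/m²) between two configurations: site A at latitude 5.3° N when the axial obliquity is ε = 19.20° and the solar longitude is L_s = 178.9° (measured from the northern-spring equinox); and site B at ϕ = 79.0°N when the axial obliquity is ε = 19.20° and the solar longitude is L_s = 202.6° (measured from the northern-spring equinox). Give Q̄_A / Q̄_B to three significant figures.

Q̄_A / Q̄_B ≈ 27.1

— Configuration A (ϕ=+5.3°):
Solar declination: sin δ = sin ε · sin L_s = sin 19.20° × sin 178.9° = 0.00631, so δ = +0.362°.
cos h₀ = −tan(+5.3°) tan(+0.362°) = -0.0006, h₀ = 1.5714 rad.
Bracket: h₀ sin ϕ sin δ + cos ϕ cos δ sin h₀ = 1.5714×0.09237×0.00631 + 0.99572×0.99998×1.00000 = 0.000916 + 0.995700 = 0.996616.
Q̄ = (S_0/π) × [bracket] = (1089/π) × 0.996616 = 345.47 W/m².
— Configuration B (ϕ=+79.0°):
Solar declination: sin δ = sin ε · sin L_s = sin 19.20° × sin 202.6° = -0.12638, so δ = -7.261°.
cos h₀ = −tan(+79.0°) tan(-7.261°) = 0.6554, h₀ = 0.8560 rad.
Bracket: h₀ sin ϕ sin δ + cos ϕ cos δ sin h₀ = 0.8560×0.98163×-0.12638 + 0.19081×0.99198×0.75525 = -0.106194 + 0.142953 = 0.036759.
Q̄ = (S_0/π) × [bracket] = (1089/π) × 0.036759 = 12.742 W/m².
Ratio Q̄_A / Q̄_B = 345.47 / 12.742 = 27.11.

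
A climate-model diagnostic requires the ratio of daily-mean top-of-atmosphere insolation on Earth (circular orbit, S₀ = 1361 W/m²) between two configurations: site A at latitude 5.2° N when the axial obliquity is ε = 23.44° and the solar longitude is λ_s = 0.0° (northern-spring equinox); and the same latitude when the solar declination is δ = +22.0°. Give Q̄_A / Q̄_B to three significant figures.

— Configuration A (φ=+5.2°):
Solar declination: sin δ = sin ε · sin λ_s = sin 23.44° × sin 0.0° = 0.00000, so δ = +0.000°.
cos H₀ = −tan(+5.2°) tan(+0.000°) = -0.0000, H₀ = 1.5708 rad.
Bracket: H₀ sin φ sin δ + cos φ cos δ sin H₀ = 1.5708×0.09063×0.00000 + 0.99588×1.00000×1.00000 = 0.000000 + 0.995880 = 0.995880.
Q̄ = (S₀/π) × [bracket] = (1361/π) × 0.995880 = 431.43 W/m².
— Configuration B (φ=+5.2°):
cos H₀ = −tan(+5.2°) tan(+22.000°) = -0.0368, H₀ = 1.6076 rad.
Bracket: H₀ sin φ sin δ + cos φ cos δ sin H₀ = 1.6076×0.09063×0.37461 + 0.99588×0.92718×0.99932 = 0.054579 + 0.922732 = 0.977311.
Q̄ = (S₀/π) × [bracket] = (1361/π) × 0.977311 = 423.39 W/m².
Ratio Q̄_A / Q̄_B = 431.43 / 423.39 = 1.019.

Q̄_A / Q̄_B ≈ 1.02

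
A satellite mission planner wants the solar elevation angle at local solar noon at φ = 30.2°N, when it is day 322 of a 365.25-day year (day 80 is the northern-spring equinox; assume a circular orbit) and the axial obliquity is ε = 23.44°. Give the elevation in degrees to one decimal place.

40.0°

Solar longitude: λ_s = 360° × (322 − 80)/365.25 = 238.522°.
sin δ = sin 23.44° × sin 238.522° = -0.33925, so δ = -19.831°.
At local noon the hour angle is zero, so the zenith angle equals |φ − δ| = |+30.2° − (-19.831°)| = 50.031°.
Elevation = 90° − 50.031° = 40.0°.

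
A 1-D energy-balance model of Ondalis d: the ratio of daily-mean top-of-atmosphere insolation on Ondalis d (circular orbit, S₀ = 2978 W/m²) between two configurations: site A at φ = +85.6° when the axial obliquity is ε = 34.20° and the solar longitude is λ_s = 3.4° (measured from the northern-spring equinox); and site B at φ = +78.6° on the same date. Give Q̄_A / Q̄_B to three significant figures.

— Configuration A (φ=+85.6°):
Solar declination: sin δ = sin ε · sin λ_s = sin 34.20° × sin 3.4° = 0.03334, so δ = +1.910°.
cos H₀ = −tan(+85.6°) tan(+1.910°) = -0.4335, H₀ = 2.0191 rad.
Bracket: H₀ sin φ sin δ + cos φ cos δ sin H₀ = 2.0191×0.99705×0.03334 + 0.07672×0.99944×0.90117 = 0.067118 + 0.069099 = 0.136217.
Q̄ = (S₀/π) × [bracket] = (2978/π) × 0.136217 = 129.12 W/m².
— Configuration B (φ=+78.6°):
cos H₀ = −tan(+78.6°) tan(+1.910°) = -0.1654, H₀ = 1.7370 rad.
Bracket: H₀ sin φ sin δ + cos φ cos δ sin H₀ = 1.7370×0.98027×0.03334 + 0.19766×0.99944×0.98622 = 0.056769 + 0.194827 = 0.251596.
Q̄ = (S₀/π) × [bracket] = (2978/π) × 0.251596 = 238.49 W/m².
Ratio Q̄_A / Q̄_B = 129.12 / 238.49 = 0.5414.

Q̄_A / Q̄_B ≈ 0.541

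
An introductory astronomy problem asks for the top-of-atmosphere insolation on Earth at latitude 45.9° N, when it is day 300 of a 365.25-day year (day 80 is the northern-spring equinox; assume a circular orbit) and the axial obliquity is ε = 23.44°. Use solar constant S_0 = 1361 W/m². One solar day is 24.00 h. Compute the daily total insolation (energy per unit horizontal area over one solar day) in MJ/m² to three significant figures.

Solar longitude: L_s = 360° × (300 − 80)/365.25 = 216.838°.
sin δ = sin 23.44° × sin 216.838° = -0.23849, so δ = -13.798°.
cos h₀ = −tan(+45.9°) tan(-13.798°) = 0.2534, h₀ = 1.3146 rad.
Bracket: h₀ sin ϕ sin δ + cos ϕ cos δ sin h₀ = 1.3146×0.71813×-0.23849 + 0.69591×0.97114×0.96736 = -0.225147 + 0.653767 = 0.428620.
Q̄ = (S_0/π) × [bracket] = (1361/π) × 0.428620 = 185.69 W/m².
Daily total = Q̄ × 24.00 h × 3600 s/h = 185.69 × 24.00 × 3600 / 10⁶ = 16.04 MJ/m².

16.0 MJ/m²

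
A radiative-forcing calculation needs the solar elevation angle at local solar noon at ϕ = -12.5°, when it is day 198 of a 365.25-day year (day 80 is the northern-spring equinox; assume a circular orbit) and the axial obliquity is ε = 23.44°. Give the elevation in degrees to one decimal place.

Solar longitude: L_s = 360° × (198 − 80)/365.25 = 116.304°.
sin δ = sin 23.44° × sin 116.304° = 0.35660, so δ = +20.892°.
At local noon the hour angle is zero, so the zenith angle equals |ϕ − δ| = |-12.5° − (+20.892°)| = 33.392°.
Elevation = 90° − 33.392° = 56.6°.

56.6°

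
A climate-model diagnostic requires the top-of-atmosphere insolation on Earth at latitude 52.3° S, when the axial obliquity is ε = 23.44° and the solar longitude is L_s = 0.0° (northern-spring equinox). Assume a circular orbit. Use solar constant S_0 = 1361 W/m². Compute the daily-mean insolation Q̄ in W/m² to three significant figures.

Solar declination: sin δ = sin ε · sin L_s = sin 23.44° × sin 0.0° = 0.00000, so δ = +0.000°.
cos h₀ = −tan(-52.3°) tan(+0.000°) = 0.0000, h₀ = 1.5708 rad.
Bracket: h₀ sin ϕ sin δ + cos ϕ cos δ sin h₀ = 1.5708×-0.79122×0.00000 + 0.61153×1.00000×1.00000 = -0.000000 + 0.611530 = 0.611530.
Q̄ = (S_0/π) × [bracket] = (1361/π) × 0.611530 = 264.9 W/m².

Q̄ ≈ 265 W/m²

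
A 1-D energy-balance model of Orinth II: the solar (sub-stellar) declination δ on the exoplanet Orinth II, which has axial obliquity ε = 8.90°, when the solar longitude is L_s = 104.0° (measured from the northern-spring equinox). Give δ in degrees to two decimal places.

δ = +8.63°

sin δ = sin ε · sin L_s = sin 8.90° × sin 104.0° = 0.150115.
δ = arcsin(0.150115) = +8.63°.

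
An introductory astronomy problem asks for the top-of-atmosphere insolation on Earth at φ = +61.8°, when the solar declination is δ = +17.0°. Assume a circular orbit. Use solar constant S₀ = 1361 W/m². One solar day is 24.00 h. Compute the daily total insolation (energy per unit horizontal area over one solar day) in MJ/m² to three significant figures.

34.9 MJ/m²

cos H₀ = −tan(+61.8°) tan(+17.000°) = -0.5702, H₀ = 2.1775 rad.
Bracket: H₀ sin φ sin δ + cos φ cos δ sin H₀ = 2.1775×0.88130×0.29237 + 0.47255×0.95630×0.82152 = 0.561067 + 0.371245 = 0.932312.
Q̄ = (S₀/π) × [bracket] = (1361/π) × 0.932312 = 403.90 W/m².
Daily total = Q̄ × 24.00 h × 3600 s/h = 403.90 × 24.00 × 3600 / 10⁶ = 34.90 MJ/m².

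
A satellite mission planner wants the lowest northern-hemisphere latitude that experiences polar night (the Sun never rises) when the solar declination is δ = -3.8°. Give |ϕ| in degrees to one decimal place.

Polar night requires cos h₀ = −tan ϕ tan δ ≥ 1, i.e. tan ϕ tan δ ≤ −1.
The boundary is |tan ϕ| · |tan δ| = 1, so |ϕ| = 90° − |δ| = 90° − 3.8° = 86.2° in the northern hemisphere.

|ϕ| = 86.2°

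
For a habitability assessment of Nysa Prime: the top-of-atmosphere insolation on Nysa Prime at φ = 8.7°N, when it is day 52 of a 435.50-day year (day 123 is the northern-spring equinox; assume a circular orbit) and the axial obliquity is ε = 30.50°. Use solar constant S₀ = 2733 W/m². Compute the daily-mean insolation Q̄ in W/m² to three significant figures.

Q̄ ≈ 687 W/m²

Solar longitude: λ_s = 360° × (52 − 123)/435.50 = -58.691°, i.e. -58.691° + 360° = 301.309°.
sin δ = sin 30.50° × sin 301.309° = -0.43363, so δ = -25.698°.
cos H₀ = −tan(+8.7°) tan(-25.698°) = 0.0736, H₀ = 1.4971 rad.
Bracket: H₀ sin φ sin δ + cos φ cos δ sin H₀ = 1.4971×0.15126×-0.43363 + 0.98849×0.90109×0.99729 = -0.098196 + 0.888305 = 0.790109.
Q̄ = (S₀/π) × [bracket] = (2733/π) × 0.790109 = 687.3 W/m².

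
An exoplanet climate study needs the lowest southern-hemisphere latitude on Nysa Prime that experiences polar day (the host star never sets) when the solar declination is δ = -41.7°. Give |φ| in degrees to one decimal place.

|φ| = 48.3°

Polar day requires cos H₀ = −tan φ tan δ ≤ −1, i.e. tan φ tan δ ≥ 1.
The boundary is |tan φ| · |tan δ| = 1, so |φ| = 90° − |δ| = 90° − 41.7° = 48.3° in the southern hemisphere.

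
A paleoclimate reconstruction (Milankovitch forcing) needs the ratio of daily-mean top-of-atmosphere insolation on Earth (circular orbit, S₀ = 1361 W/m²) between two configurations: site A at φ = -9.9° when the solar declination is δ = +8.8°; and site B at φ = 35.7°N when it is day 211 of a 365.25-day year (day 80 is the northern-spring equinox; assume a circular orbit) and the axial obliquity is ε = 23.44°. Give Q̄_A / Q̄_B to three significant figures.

— Configuration A (φ=-9.9°):
cos H₀ = −tan(-9.9°) tan(+8.800°) = 0.0270, H₀ = 1.5438 rad.
Bracket: H₀ sin φ sin δ + cos φ cos δ sin H₀ = 1.5438×-0.17193×0.15299 + 0.98511×0.98823×0.99963 = -0.040607 + 0.973155 = 0.932548.
Q̄ = (S₀/π) × [bracket] = (1361/π) × 0.932548 = 404.00 W/m².
— Configuration B (φ=+35.7°):
Solar longitude: λ_s = 360° × (211 − 80)/365.25 = 129.117°.
sin δ = sin 23.44° × sin 129.117° = 0.30863, so δ = +17.977°.
cos H₀ = −tan(+35.7°) tan(+17.977°) = -0.2332, H₀ = 1.8061 rad.
Bracket: H₀ sin φ sin δ + cos φ cos δ sin H₀ = 1.8061×0.58354×0.30863 + 0.81208×0.95118×0.97244 = 0.325275 + 0.751146 = 1.076421.
Q̄ = (S₀/π) × [bracket] = (1361/π) × 1.076421 = 466.33 W/m².
Ratio Q̄_A / Q̄_B = 404.00 / 466.33 = 0.8663.

Q̄_A / Q̄_B ≈ 0.866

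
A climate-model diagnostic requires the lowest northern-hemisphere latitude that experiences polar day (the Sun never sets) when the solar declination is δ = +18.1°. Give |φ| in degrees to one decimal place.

Polar day requires cos H₀ = −tan φ tan δ ≤ −1, i.e. tan φ tan δ ≥ 1.
The boundary is |tan φ| · |tan δ| = 1, so |φ| = 90° − |δ| = 90° − 18.1° = 71.9° in the northern hemisphere.

|φ| = 71.9°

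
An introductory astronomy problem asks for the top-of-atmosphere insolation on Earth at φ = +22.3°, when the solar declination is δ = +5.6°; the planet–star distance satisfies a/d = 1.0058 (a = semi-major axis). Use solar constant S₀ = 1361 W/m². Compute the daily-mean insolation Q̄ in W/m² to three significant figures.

cos H₀ = −tan(+22.3°) tan(+5.600°) = -0.0402, H₀ = 1.6110 rad.
Bracket: H₀ sin φ sin δ + cos φ cos δ sin H₀ = 1.6110×0.37946×0.09758 + 0.92521×0.99523×0.99919 = 0.059652 + 0.920051 = 0.979703.
Inverse-square distance factor (a/d)² = 1.0058² = 1.011634.
Q̄ = (S₀/π) × 1.011634 × [bracket] = (1361/π) × 1.011634 × 0.979703 = 429.4 W/m².

Q̄ ≈ 429 W/m²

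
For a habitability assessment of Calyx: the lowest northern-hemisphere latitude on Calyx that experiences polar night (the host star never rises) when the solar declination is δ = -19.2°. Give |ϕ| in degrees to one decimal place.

|ϕ| = 70.8°

Polar night requires cos h₀ = −tan ϕ tan δ ≥ 1, i.e. tan ϕ tan δ ≤ −1.
The boundary is |tan ϕ| · |tan δ| = 1, so |ϕ| = 90° − |δ| = 90° − 19.2° = 70.8° in the northern hemisphere.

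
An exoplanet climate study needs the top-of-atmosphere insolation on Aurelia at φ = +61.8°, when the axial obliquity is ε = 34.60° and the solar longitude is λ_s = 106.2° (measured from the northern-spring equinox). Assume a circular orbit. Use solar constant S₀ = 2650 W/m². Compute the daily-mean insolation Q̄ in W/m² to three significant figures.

Q̄ ≈ 1.27e+03 W/m²

Solar declination: sin δ = sin ε · sin λ_s = sin 34.60° × sin 106.2° = 0.54530, so δ = +33.045°.
cos H₀ = −tan(+61.8°) tan(+33.045°) = -1.2132 ≤ −1 ⇒ polar day, H₀ = π.
Bracket: H₀ sin φ sin δ + cos φ cos δ sin H₀ = 3.1416×0.88130×0.54530 + 0.47255×0.83824×0.00000 = 1.509768 + 0.000000 = 1.509768.
Q̄ = (S₀/π) × [bracket] = (2650/π) × 1.509768 = 1274 W/m².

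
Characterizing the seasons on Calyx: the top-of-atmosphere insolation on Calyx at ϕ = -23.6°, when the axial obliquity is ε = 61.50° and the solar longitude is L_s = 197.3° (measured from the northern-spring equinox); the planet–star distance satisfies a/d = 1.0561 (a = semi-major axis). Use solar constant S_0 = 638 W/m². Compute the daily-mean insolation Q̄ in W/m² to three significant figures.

Q̄ ≈ 239 W/m²

Solar declination: sin δ = sin ε · sin L_s = sin 61.50° × sin 197.3° = -0.26134, so δ = -15.149°.
cos h₀ = −tan(-23.6°) tan(-15.149°) = -0.1183, h₀ = 1.6894 rad.
Bracket: h₀ sin ϕ sin δ + cos ϕ cos δ sin h₀ = 1.6894×-0.40035×-0.26134 + 0.91636×0.96525×0.99298 = 0.176758 + 0.878307 = 1.055065.
Inverse-square distance factor (a/d)² = 1.0561² = 1.115347.
Q̄ = (S_0/π) × 1.115347 × [bracket] = (638/π) × 1.115347 × 1.055065 = 239.0 W/m².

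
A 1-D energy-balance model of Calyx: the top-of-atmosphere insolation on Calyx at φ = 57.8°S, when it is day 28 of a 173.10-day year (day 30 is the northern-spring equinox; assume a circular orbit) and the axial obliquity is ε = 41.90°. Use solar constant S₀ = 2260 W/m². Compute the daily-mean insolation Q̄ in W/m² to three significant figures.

Solar longitude: λ_s = 360° × (28 − 30)/173.10 = -4.159°, i.e. -4.159° + 360° = 355.841°.
sin δ = sin 41.90° × sin 355.841° = -0.04844, so δ = -2.776°.
cos H₀ = −tan(-57.8°) tan(-2.776°) = -0.0770, H₀ = 1.6479 rad.
Bracket: H₀ sin φ sin δ + cos φ cos δ sin H₀ = 1.6479×-0.84619×-0.04844 + 0.53288×0.99883×0.99703 = 0.067547 + 0.530676 = 0.598223.
Q̄ = (S₀/π) × [bracket] = (2260/π) × 0.598223 = 430.3 W/m².

Q̄ ≈ 430 W/m²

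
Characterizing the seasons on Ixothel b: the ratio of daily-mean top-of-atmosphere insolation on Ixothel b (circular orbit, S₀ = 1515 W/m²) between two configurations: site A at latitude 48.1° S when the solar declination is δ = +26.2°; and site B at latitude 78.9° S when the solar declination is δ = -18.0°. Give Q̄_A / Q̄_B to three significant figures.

— Configuration A (φ=-48.1°):
cos H₀ = −tan(-48.1°) tan(+26.200°) = 0.5484, H₀ = 0.9903 rad.
Bracket: H₀ sin φ sin δ + cos φ cos δ sin H₀ = 0.9903×-0.74431×0.44151 + 0.66783×0.89726×0.83621 = -0.325433 + 0.501071 = 0.175638.
Q̄ = (S₀/π) × [bracket] = (1515/π) × 0.175638 = 84.700 W/m².
— Configuration B (φ=-78.9°):
cos H₀ = −tan(-78.9°) tan(-18.000°) = -1.6561 ≤ −1 ⇒ polar day, H₀ = π.
Bracket: H₀ sin φ sin δ + cos φ cos δ sin H₀ = 3.1416×-0.98129×-0.30902 + 0.19252×0.95106×0.00000 = 0.952653 + 0.000000 = 0.952653.
Q̄ = (S₀/π) × [bracket] = (1515/π) × 0.952653 = 459.41 W/m².
Ratio Q̄_A / Q̄_B = 84.700 / 459.41 = 0.1844.

Q̄_A / Q̄_B ≈ 0.184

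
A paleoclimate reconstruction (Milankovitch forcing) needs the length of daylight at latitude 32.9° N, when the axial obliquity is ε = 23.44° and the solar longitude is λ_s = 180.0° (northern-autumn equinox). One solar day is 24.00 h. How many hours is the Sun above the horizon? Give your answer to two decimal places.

12.00 h

Solar declination: sin δ = sin ε · sin λ_s = sin 23.44° × sin 180.0° = 0.00000, so δ = +0.000°.
cos H₀ = −tan φ · tan δ = −tan(+32.9°) × tan(+0.000°) = -0.0000, so H₀ = 1.5708 rad = 90.00°.
Daylight = 2H₀/(2π) × 24.00 h = (1.5708/π) × 24.00 = 12.00 h.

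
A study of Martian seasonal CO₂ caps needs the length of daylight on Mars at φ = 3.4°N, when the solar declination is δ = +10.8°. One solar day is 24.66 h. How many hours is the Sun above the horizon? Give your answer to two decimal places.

12.42 h

cos H₀ = −tan φ · tan δ = −tan(+3.4°) × tan(+10.800°) = -0.0113, so H₀ = 1.5821 rad = 90.65°.
Daylight = 2H₀/(2π) × 24.66 h = (1.5821/π) × 24.66 = 12.42 h.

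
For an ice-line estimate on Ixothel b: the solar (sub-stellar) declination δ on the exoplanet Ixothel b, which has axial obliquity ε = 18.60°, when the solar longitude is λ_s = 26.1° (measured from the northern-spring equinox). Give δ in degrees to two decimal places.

δ = +8.07°

sin δ = sin ε · sin λ_s = sin 18.60° × sin 26.1° = 0.140323.
δ = arcsin(0.140323) = +8.07°.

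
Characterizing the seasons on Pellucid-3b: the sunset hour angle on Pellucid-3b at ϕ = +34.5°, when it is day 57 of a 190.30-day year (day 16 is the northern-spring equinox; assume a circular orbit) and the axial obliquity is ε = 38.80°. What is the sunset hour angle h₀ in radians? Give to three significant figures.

Solar longitude: L_s = 360° × (57 − 16)/190.30 = 77.562°.
sin δ = sin 38.80° × sin 77.562° = 0.61190, so δ = +37.727°.
cos h₀ = −tan ϕ · tan δ = −tan(+34.5°) × tan(+37.727°) = -0.5317, so h₀ = 2.1314 rad = 122.12°.

h₀ = 2.13 rad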